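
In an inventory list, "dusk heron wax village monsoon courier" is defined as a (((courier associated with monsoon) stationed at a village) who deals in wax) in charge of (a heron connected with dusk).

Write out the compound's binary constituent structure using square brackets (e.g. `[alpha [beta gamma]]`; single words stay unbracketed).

[[dusk heron] [wax [village [monsoon courier]]]]

Whole compound: head "courier" (specifically "wax village monsoon courier"), modifier "dusk heron".
Inside "dusk heron": head "heron", modifier "dusk".
Inside "wax village monsoon courier": head "courier" (specifically "village monsoon courier"), modifier "wax".
Inside "village monsoon courier": head "courier" (specifically "monsoon courier"), modifier "village".
Inside "monsoon courier": head "courier", modifier "monsoon".
Assembled: [[dusk heron] [wax [village [monsoon courier]]]].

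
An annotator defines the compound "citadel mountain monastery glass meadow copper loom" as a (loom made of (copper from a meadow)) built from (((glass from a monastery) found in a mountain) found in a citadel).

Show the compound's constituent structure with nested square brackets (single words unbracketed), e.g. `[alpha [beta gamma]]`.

Overall it is a kind of loom (specifically "meadow copper loom"); the modifier is "citadel mountain monastery glass".
"citadel mountain monastery glass" → head "glass" (specifically "mountain monastery glass"), modifier "citadel".
"mountain monastery glass" → head "glass" (specifically "monastery glass"), modifier "mountain".
"monastery glass" → head "glass", modifier "monastery".
"meadow copper loom" → head "loom", modifier "meadow copper".
"meadow copper" → head "copper", modifier "meadow".
Assembled: [[citadel [mountain [monastery glass]]] [[meadow copper] loom]].

[[citadel [mountain [monastery glass]]] [[meadow copper] loom]]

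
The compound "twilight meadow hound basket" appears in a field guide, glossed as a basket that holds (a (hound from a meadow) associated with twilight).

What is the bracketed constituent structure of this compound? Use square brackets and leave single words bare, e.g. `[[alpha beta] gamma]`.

[[twilight [meadow hound]] basket]

The outermost head in the paraphrase is "basket", modified by "twilight meadow hound".
"twilight meadow hound" → head "hound" (specifically "meadow hound"), modifier "twilight".
"meadow hound" → head "hound", modifier "meadow".
Assembled: [[twilight [meadow hound]] basket].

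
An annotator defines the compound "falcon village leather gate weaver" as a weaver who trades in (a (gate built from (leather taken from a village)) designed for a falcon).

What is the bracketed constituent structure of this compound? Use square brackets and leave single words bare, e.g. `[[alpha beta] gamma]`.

[[falcon [[village leather] gate]] weaver]

Overall it is a kind of weaver; the modifier is "falcon village leather gate".
Inside "falcon village leather gate": head "gate" (specifically "village leather gate"), modifier "falcon".
Inside "village leather gate": head "gate", modifier "village leather".
Inside "village leather": head "leather", modifier "village".
So the structure is [[falcon [[village leather] gate]] weaver].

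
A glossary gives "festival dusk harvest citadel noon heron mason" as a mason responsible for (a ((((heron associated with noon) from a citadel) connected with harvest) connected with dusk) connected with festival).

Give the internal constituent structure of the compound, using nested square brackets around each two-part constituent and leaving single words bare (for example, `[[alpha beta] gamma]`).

[[festival [dusk [harvest [citadel [noon heron]]]]] mason]

Overall it is a kind of mason; the modifier is "festival dusk harvest citadel noon heron".
Within "festival dusk harvest citadel noon heron", the head is "heron" (specifically "dusk harvest citadel noon heron") and the modifier is "festival".
Within "dusk harvest citadel noon heron", the head is "heron" (specifically "harvest citadel noon heron") and the modifier is "dusk".
Within "harvest citadel noon heron", the head is "heron" (specifically "citadel noon heron") and the modifier is "harvest".
Within "citadel noon heron", the head is "heron" (specifically "noon heron") and the modifier is "citadel".
Within "noon heron", the head is "heron" and the modifier is "noon".
So the structure is [[festival [dusk [harvest [citadel [noon heron]]]]] mason].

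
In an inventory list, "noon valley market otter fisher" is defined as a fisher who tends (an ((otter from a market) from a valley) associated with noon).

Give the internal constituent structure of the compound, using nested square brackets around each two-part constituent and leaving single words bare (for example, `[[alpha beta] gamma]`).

Whole compound: head "fisher", modifier "noon valley market otter".
"noon valley market otter" → head "otter" (specifically "valley market otter"), modifier "noon".
"valley market otter" → head "otter" (specifically "market otter"), modifier "valley".
"market otter" → head "otter", modifier "market".
Putting it together: [[noon [valley [market otter]]] fisher].

[[noon [valley [market otter]]] fisher]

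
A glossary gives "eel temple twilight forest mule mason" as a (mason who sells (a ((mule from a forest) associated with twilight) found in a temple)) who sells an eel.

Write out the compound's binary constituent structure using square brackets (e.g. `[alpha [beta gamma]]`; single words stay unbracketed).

[eel [[temple [twilight [forest mule]]] mason]]

At the top level: head "mason" (specifically "temple twilight forest mule mason"); modifier "eel".
Inside "temple twilight forest mule mason": head "mason", modifier "temple twilight forest mule".
Inside "temple twilight forest mule": head "mule" (specifically "twilight forest mule"), modifier "temple".
Inside "twilight forest mule": head "mule" (specifically "forest mule"), modifier "twilight".
Inside "forest mule": head "mule", modifier "forest".
So the structure is [eel [[temple [twilight [forest mule]]] mason]].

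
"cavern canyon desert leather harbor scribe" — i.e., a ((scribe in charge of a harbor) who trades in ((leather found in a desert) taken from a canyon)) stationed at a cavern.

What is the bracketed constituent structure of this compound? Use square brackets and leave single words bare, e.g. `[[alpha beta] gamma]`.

[cavern [[canyon [desert leather]] [harbor scribe]]]

Overall it is a kind of scribe (specifically "canyon desert leather harbor scribe"); the modifier is "cavern".
Inside "canyon desert leather harbor scribe": head "scribe" (specifically "harbor scribe"), modifier "canyon desert leather".
Inside "canyon desert leather": head "leather" (specifically "desert leather"), modifier "canyon".
Inside "desert leather": head "leather", modifier "desert".
Inside "harbor scribe": head "scribe", modifier "harbor".
Assembled: [cavern [[canyon [desert leather]] [harbor scribe]]].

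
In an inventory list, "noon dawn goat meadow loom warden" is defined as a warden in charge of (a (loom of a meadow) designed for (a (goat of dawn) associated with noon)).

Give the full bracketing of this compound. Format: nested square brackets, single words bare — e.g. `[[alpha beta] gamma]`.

Whole compound: head "warden", modifier "noon dawn goat meadow loom".
"noon dawn goat meadow loom" → head "loom" (specifically "meadow loom"), modifier "noon dawn goat".
"noon dawn goat" → head "goat" (specifically "dawn goat"), modifier "noon".
"dawn goat" → head "goat", modifier "dawn".
"meadow loom" → head "loom", modifier "meadow".
Assembled: [[[noon [dawn goat]] [meadow loom]] warden].

[[[noon [dawn goat]] [meadow loom]] warden]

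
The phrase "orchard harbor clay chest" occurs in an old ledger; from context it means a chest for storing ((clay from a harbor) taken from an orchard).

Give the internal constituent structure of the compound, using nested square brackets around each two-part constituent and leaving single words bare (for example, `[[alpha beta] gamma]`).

At the top level: head "chest"; modifier "orchard harbor clay".
Within "orchard harbor clay", the head is "clay" (specifically "harbor clay") and the modifier is "orchard".
Within "harbor clay", the head is "clay" and the modifier is "harbor".
Assembled: [[orchard [harbor clay]] chest].

[[orchard [harbor clay]] chest]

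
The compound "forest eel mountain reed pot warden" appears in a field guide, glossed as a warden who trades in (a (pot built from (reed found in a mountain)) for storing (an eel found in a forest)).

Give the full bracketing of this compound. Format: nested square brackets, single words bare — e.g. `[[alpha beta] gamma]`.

Overall it is a kind of warden; the modifier is "forest eel mountain reed pot".
"forest eel mountain reed pot" → head "pot" (specifically "mountain reed pot"), modifier "forest eel".
"forest eel" → head "eel", modifier "forest".
"mountain reed pot" → head "pot", modifier "mountain reed".
"mountain reed" → head "reed", modifier "mountain".
Assembled: [[[forest eel] [[mountain reed] pot]] warden].

[[[forest eel] [[mountain reed] pot]] warden]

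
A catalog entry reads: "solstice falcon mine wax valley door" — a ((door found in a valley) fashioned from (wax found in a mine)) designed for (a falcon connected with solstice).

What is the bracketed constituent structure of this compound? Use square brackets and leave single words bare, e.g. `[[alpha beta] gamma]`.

[[solstice falcon] [[mine wax] [valley door]]]

Whole compound: head "door" (specifically "mine wax valley door"), modifier "solstice falcon".
Within "solstice falcon", the head is "falcon" and the modifier is "solstice".
Within "mine wax valley door", the head is "door" (specifically "valley door") and the modifier is "mine wax".
Within "mine wax", the head is "wax" and the modifier is "mine".
Within "valley door", the head is "door" and the modifier is "valley".
Assembled: [[solstice falcon] [[mine wax] [valley door]]].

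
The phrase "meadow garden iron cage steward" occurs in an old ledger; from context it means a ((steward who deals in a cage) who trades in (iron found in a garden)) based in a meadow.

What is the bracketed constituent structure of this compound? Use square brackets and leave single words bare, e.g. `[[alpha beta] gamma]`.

[meadow [[garden iron] [cage steward]]]

The outermost head in the paraphrase is "steward" (specifically "garden iron cage steward"), modified by "meadow".
Inside "garden iron cage steward": head "steward" (specifically "cage steward"), modifier "garden iron".
Inside "garden iron": head "iron", modifier "garden".
Inside "cage steward": head "steward", modifier "cage".
Assembled: [meadow [[garden iron] [cage steward]]].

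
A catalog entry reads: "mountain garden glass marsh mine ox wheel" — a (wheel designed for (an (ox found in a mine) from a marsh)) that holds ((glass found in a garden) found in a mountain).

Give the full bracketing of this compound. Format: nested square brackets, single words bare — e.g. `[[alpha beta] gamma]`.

[[mountain [garden glass]] [[marsh [mine ox]] wheel]]

Whole compound: head "wheel" (specifically "marsh mine ox wheel"), modifier "mountain garden glass".
Within "mountain garden glass", the head is "glass" (specifically "garden glass") and the modifier is "mountain".
Within "garden glass", the head is "glass" and the modifier is "garden".
Within "marsh mine ox wheel", the head is "wheel" and the modifier is "marsh mine ox".
Within "marsh mine ox", the head is "ox" (specifically "mine ox") and the modifier is "marsh".
Within "mine ox", the head is "ox" and the modifier is "mine".
Assembled: [[mountain [garden glass]] [[marsh [mine ox]] wheel]].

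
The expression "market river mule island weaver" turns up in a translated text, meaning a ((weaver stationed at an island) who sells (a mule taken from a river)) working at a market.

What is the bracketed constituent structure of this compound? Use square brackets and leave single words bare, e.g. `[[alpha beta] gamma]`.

[market [[river mule] [island weaver]]]

Overall it is a kind of weaver (specifically "river mule island weaver"); the modifier is "market".
Within "river mule island weaver", the head is "weaver" (specifically "island weaver") and the modifier is "river mule".
Within "river mule", the head is "mule" and the modifier is "river".
Within "island weaver", the head is "weaver" and the modifier is "island".
Assembled: [market [[river mule] [island weaver]]].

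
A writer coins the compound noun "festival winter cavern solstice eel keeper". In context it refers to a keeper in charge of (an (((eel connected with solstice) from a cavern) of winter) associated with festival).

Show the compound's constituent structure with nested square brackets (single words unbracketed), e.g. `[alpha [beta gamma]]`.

Whole compound: head "keeper", modifier "festival winter cavern solstice eel".
Inside "festival winter cavern solstice eel": head "eel" (specifically "winter cavern solstice eel"), modifier "festival".
Inside "winter cavern solstice eel": head "eel" (specifically "cavern solstice eel"), modifier "winter".
Inside "cavern solstice eel": head "eel" (specifically "solstice eel"), modifier "cavern".
Inside "solstice eel": head "eel", modifier "solstice".
Putting it together: [[festival [winter [cavern [solstice eel]]]] keeper].

[[festival [winter [cavern [solstice eel]]]] keeper]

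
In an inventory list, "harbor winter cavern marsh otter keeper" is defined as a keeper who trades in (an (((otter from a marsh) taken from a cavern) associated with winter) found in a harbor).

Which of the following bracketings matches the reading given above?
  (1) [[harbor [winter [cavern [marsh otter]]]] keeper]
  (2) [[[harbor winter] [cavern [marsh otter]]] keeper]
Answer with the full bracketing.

[[harbor [winter [cavern [marsh otter]]]] keeper]

The paraphrase's head is the "keeper" part ("keeper"); its modifier is "harbor winter cavern marsh otter".
That top-level split, carried through the inner groups, gives [[harbor [winter [cavern [marsh otter]]]] keeper].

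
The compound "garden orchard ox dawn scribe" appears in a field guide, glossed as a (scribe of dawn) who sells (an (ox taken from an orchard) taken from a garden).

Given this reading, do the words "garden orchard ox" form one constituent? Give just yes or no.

The paraphrase groups the words so that "garden orchard ox" is one unit: it corresponds to a single parenthesized sub-phrase.
The full structure is [[garden [orchard ox]] [dawn scribe]], in which [garden orchard ox] is a constituent.

yes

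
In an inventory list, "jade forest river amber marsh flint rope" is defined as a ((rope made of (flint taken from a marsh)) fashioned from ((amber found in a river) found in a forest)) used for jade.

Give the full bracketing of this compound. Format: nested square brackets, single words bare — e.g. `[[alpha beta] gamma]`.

[jade [[forest [river amber]] [[marsh flint] rope]]]

Whole compound: head "rope" (specifically "forest river amber marsh flint rope"), modifier "jade".
Inside "forest river amber marsh flint rope": head "rope" (specifically "marsh flint rope"), modifier "forest river amber".
Inside "forest river amber": head "amber" (specifically "river amber"), modifier "forest".
Inside "river amber": head "amber", modifier "river".
Inside "marsh flint rope": head "rope", modifier "marsh flint".
Inside "marsh flint": head "flint", modifier "marsh".
Assembled: [jade [[forest [river amber]] [[marsh flint] rope]]].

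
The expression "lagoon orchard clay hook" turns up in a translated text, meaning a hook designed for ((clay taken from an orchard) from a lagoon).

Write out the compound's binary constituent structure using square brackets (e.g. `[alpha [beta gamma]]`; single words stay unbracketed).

Whole compound: head "hook", modifier "lagoon orchard clay".
Within "lagoon orchard clay", the head is "clay" (specifically "orchard clay") and the modifier is "lagoon".
Within "orchard clay", the head is "clay" and the modifier is "orchard".
Putting it together: [[lagoon [orchard clay]] hook].

[[lagoon [orchard clay]] hook]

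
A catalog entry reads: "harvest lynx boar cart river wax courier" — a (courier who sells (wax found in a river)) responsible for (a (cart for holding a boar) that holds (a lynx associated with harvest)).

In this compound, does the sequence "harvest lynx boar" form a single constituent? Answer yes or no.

no

The top-level split is [harvest lynx boar cart] [river wax courier]; the full structure is [[[harvest lynx] [boar cart]] [[river wax] courier]].
"harvest lynx boar" straddles a constituent boundary, so it is not a single unit.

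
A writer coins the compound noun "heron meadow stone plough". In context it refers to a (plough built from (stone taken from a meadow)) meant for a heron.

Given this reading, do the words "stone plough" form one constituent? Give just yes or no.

no

The top-level split is [heron] [meadow stone plough]; the full structure is [heron [[meadow stone] plough]].
"stone plough" straddles a constituent boundary, so it is not a single unit.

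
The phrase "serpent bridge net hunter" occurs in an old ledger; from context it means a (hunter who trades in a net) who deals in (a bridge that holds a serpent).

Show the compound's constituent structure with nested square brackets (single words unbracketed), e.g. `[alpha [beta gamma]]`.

The outermost head in the paraphrase is "hunter" (specifically "net hunter"), modified by "serpent bridge".
"serpent bridge" → head "bridge", modifier "serpent".
"net hunter" → head "hunter", modifier "net".
So the structure is [[serpent bridge] [net hunter]].

[[serpent bridge] [net hunter]]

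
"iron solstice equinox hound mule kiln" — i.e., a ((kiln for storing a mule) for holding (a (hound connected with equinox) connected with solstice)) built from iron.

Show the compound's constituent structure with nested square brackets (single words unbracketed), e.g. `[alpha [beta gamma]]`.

[iron [[solstice [equinox hound]] [mule kiln]]]

Whole compound: head "kiln" (specifically "solstice equinox hound mule kiln"), modifier "iron".
Inside "solstice equinox hound mule kiln": head "kiln" (specifically "mule kiln"), modifier "solstice equinox hound".
Inside "solstice equinox hound": head "hound" (specifically "equinox hound"), modifier "solstice".
Inside "equinox hound": head "hound", modifier "equinox".
Inside "mule kiln": head "kiln", modifier "mule".
So the structure is [iron [[solstice [equinox hound]] [mule kiln]]].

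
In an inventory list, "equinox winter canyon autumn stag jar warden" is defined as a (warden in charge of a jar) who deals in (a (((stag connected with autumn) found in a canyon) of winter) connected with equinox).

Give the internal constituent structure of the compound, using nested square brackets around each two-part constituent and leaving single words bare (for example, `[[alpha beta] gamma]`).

The outermost head in the paraphrase is "warden" (specifically "jar warden"), modified by "equinox winter canyon autumn stag".
Inside "equinox winter canyon autumn stag": head "stag" (specifically "winter canyon autumn stag"), modifier "equinox".
Inside "winter canyon autumn stag": head "stag" (specifically "canyon autumn stag"), modifier "winter".
Inside "canyon autumn stag": head "stag" (specifically "autumn stag"), modifier "canyon".
Inside "autumn stag": head "stag", modifier "autumn".
Inside "jar warden": head "warden", modifier "jar".
Assembled: [[equinox [winter [canyon [autumn stag]]]] [jar warden]].

[[equinox [winter [canyon [autumn stag]]]] [jar warden]]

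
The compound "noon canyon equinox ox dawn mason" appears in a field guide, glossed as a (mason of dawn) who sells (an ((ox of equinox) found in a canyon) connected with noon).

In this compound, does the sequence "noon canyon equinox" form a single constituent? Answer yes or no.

The top-level split is [noon canyon equinox ox] [dawn mason]; the full structure is [[noon [canyon [equinox ox]]] [dawn mason]].
"noon canyon equinox" straddles a constituent boundary, so it is not a single unit.

no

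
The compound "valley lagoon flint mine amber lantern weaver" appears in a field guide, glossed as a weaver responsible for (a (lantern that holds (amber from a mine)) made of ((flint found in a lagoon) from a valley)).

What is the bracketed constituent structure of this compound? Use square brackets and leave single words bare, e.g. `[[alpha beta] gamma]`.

The outermost head in the paraphrase is "weaver", modified by "valley lagoon flint mine amber lantern".
Inside "valley lagoon flint mine amber lantern": head "lantern" (specifically "mine amber lantern"), modifier "valley lagoon flint".
Inside "valley lagoon flint": head "flint" (specifically "lagoon flint"), modifier "valley".
Inside "lagoon flint": head "flint", modifier "lagoon".
Inside "mine amber lantern": head "lantern", modifier "mine amber".
Inside "mine amber": head "amber", modifier "mine".
So the structure is [[[valley [lagoon flint]] [[mine amber] lantern]] weaver].

[[[valley [lagoon flint]] [[mine amber] lantern]] weaver]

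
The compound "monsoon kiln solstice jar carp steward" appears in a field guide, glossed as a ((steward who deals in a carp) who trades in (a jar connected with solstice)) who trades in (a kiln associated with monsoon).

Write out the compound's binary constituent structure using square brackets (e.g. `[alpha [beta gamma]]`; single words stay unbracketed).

[[monsoon kiln] [[solstice jar] [carp steward]]]

At the top level: head "steward" (specifically "solstice jar carp steward"); modifier "monsoon kiln".
"monsoon kiln" → head "kiln", modifier "monsoon".
"solstice jar carp steward" → head "steward" (specifically "carp steward"), modifier "solstice jar".
"solstice jar" → head "jar", modifier "solstice".
"carp steward" → head "steward", modifier "carp".
Assembled: [[monsoon kiln] [[solstice jar] [carp steward]]].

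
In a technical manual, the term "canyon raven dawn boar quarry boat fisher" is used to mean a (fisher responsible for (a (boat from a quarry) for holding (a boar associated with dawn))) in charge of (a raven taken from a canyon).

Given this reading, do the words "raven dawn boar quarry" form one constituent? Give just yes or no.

no

The top-level split is [canyon raven] [dawn boar quarry boat fisher]; the full structure is [[canyon raven] [[[dawn boar] [quarry boat]] fisher]].
"raven dawn boar quarry" straddles a constituent boundary, so it is not a single unit.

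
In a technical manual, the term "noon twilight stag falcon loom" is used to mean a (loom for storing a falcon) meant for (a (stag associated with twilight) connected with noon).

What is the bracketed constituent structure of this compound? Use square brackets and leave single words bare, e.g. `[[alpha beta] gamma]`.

[[noon [twilight stag]] [falcon loom]]

Whole compound: head "loom" (specifically "falcon loom"), modifier "noon twilight stag".
Inside "noon twilight stag": head "stag" (specifically "twilight stag"), modifier "noon".
Inside "twilight stag": head "stag", modifier "twilight".
Inside "falcon loom": head "loom", modifier "falcon".
Putting it together: [[noon [twilight stag]] [falcon loom]].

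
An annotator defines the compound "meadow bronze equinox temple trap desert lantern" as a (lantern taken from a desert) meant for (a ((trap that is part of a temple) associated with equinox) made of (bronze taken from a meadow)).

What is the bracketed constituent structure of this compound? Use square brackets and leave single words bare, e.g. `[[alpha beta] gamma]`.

[[[meadow bronze] [equinox [temple trap]]] [desert lantern]]

Whole compound: head "lantern" (specifically "desert lantern"), modifier "meadow bronze equinox temple trap".
Inside "meadow bronze equinox temple trap": head "trap" (specifically "equinox temple trap"), modifier "meadow bronze".
Inside "meadow bronze": head "bronze", modifier "meadow".
Inside "equinox temple trap": head "trap" (specifically "temple trap"), modifier "equinox".
Inside "temple trap": head "trap", modifier "temple".
Inside "desert lantern": head "lantern", modifier "desert".
Putting it together: [[[meadow bronze] [equinox [temple trap]]] [desert lantern]].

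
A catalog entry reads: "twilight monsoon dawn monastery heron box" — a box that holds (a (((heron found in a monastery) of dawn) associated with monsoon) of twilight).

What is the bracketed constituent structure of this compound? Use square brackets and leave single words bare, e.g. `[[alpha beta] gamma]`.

[[twilight [monsoon [dawn [monastery heron]]]] box]

Overall it is a kind of box; the modifier is "twilight monsoon dawn monastery heron".
Within "twilight monsoon dawn monastery heron", the head is "heron" (specifically "monsoon dawn monastery heron") and the modifier is "twilight".
Within "monsoon dawn monastery heron", the head is "heron" (specifically "dawn monastery heron") and the modifier is "monsoon".
Within "dawn monastery heron", the head is "heron" (specifically "monastery heron") and the modifier is "dawn".
Within "monastery heron", the head is "heron" and the modifier is "monastery".
Putting it together: [[twilight [monsoon [dawn [monastery heron]]]] box].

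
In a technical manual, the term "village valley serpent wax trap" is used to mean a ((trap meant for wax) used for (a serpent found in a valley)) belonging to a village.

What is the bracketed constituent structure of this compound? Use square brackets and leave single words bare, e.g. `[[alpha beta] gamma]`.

[village [[valley serpent] [wax trap]]]

The outermost head in the paraphrase is "trap" (specifically "valley serpent wax trap"), modified by "village".
"valley serpent wax trap" → head "trap" (specifically "wax trap"), modifier "valley serpent".
"valley serpent" → head "serpent", modifier "valley".
"wax trap" → head "trap", modifier "wax".
So the structure is [village [[valley serpent] [wax trap]]].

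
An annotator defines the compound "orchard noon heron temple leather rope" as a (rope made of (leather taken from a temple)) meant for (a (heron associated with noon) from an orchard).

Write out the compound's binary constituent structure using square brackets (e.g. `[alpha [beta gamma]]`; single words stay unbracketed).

Whole compound: head "rope" (specifically "temple leather rope"), modifier "orchard noon heron".
Within "orchard noon heron", the head is "heron" (specifically "noon heron") and the modifier is "orchard".
Within "noon heron", the head is "heron" and the modifier is "noon".
Within "temple leather rope", the head is "rope" and the modifier is "temple leather".
Within "temple leather", the head is "leather" and the modifier is "temple".
Assembled: [[orchard [noon heron]] [[temple leather] rope]].

[[orchard [noon heron]] [[temple leather] rope]]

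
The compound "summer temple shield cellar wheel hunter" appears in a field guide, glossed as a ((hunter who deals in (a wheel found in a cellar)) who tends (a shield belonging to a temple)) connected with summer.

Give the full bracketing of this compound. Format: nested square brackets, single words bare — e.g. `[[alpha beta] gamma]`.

[summer [[temple shield] [[cellar wheel] hunter]]]

Overall it is a kind of hunter (specifically "temple shield cellar wheel hunter"); the modifier is "summer".
Inside "temple shield cellar wheel hunter": head "hunter" (specifically "cellar wheel hunter"), modifier "temple shield".
Inside "temple shield": head "shield", modifier "temple".
Inside "cellar wheel hunter": head "hunter", modifier "cellar wheel".
Inside "cellar wheel": head "wheel", modifier "cellar".
Assembled: [summer [[temple shield] [[cellar wheel] hunter]]].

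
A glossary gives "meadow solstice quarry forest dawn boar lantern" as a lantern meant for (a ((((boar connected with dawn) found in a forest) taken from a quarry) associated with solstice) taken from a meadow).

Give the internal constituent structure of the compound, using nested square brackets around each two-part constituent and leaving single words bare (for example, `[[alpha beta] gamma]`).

[[meadow [solstice [quarry [forest [dawn boar]]]]] lantern]

Overall it is a kind of lantern; the modifier is "meadow solstice quarry forest dawn boar".
Within "meadow solstice quarry forest dawn boar", the head is "boar" (specifically "solstice quarry forest dawn boar") and the modifier is "meadow".
Within "solstice quarry forest dawn boar", the head is "boar" (specifically "quarry forest dawn boar") and the modifier is "solstice".
Within "quarry forest dawn boar", the head is "boar" (specifically "forest dawn boar") and the modifier is "quarry".
Within "forest dawn boar", the head is "boar" (specifically "dawn boar") and the modifier is "forest".
Within "dawn boar", the head is "boar" and the modifier is "dawn".
Putting it together: [[meadow [solstice [quarry [forest [dawn boar]]]]] lantern].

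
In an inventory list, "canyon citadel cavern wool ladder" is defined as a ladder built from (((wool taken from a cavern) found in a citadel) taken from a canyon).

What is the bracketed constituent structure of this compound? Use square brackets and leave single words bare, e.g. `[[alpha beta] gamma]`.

[[canyon [citadel [cavern wool]]] ladder]

Overall it is a kind of ladder; the modifier is "canyon citadel cavern wool".
Inside "canyon citadel cavern wool": head "wool" (specifically "citadel cavern wool"), modifier "canyon".
Inside "citadel cavern wool": head "wool" (specifically "cavern wool"), modifier "citadel".
Inside "cavern wool": head "wool", modifier "cavern".
Putting it together: [[canyon [citadel [cavern wool]]] ladder].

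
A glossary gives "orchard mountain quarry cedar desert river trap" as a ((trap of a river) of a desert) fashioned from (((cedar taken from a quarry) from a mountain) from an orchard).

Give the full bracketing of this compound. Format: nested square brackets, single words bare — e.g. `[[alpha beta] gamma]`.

[[orchard [mountain [quarry cedar]]] [desert [river trap]]]

At the top level: head "trap" (specifically "desert river trap"); modifier "orchard mountain quarry cedar".
Within "orchard mountain quarry cedar", the head is "cedar" (specifically "mountain quarry cedar") and the modifier is "orchard".
Within "mountain quarry cedar", the head is "cedar" (specifically "quarry cedar") and the modifier is "mountain".
Within "quarry cedar", the head is "cedar" and the modifier is "quarry".
Within "desert river trap", the head is "trap" (specifically "river trap") and the modifier is "desert".
Within "river trap", the head is "trap" and the modifier is "river".
Putting it together: [[orchard [mountain [quarry cedar]]] [desert [river trap]]].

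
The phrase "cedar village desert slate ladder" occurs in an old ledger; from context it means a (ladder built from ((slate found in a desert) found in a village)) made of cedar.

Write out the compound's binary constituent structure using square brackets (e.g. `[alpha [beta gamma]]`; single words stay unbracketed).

At the top level: head "ladder" (specifically "village desert slate ladder"); modifier "cedar".
"village desert slate ladder" → head "ladder", modifier "village desert slate".
"village desert slate" → head "slate" (specifically "desert slate"), modifier "village".
"desert slate" → head "slate", modifier "desert".
Putting it together: [cedar [[village [desert slate]] ladder]].

[cedar [[village [desert slate]] ladder]]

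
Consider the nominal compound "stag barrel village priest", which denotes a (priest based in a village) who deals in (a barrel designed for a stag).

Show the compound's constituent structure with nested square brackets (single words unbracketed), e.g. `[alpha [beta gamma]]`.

[[stag barrel] [village priest]]

At the top level: head "priest" (specifically "village priest"); modifier "stag barrel".
Within "stag barrel", the head is "barrel" and the modifier is "stag".
Within "village priest", the head is "priest" and the modifier is "village".
Putting it together: [[stag barrel] [village priest]].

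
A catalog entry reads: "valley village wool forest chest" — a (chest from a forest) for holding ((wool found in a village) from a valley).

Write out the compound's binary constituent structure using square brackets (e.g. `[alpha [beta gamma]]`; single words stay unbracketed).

[[valley [village wool]] [forest chest]]

Overall it is a kind of chest (specifically "forest chest"); the modifier is "valley village wool".
Within "valley village wool", the head is "wool" (specifically "village wool") and the modifier is "valley".
Within "village wool", the head is "wool" and the modifier is "village".
Within "forest chest", the head is "chest" and the modifier is "forest".
Assembled: [[valley [village wool]] [forest chest]].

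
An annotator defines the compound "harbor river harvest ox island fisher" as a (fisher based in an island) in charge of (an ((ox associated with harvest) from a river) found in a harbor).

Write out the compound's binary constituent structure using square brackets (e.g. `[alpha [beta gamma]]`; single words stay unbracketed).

Whole compound: head "fisher" (specifically "island fisher"), modifier "harbor river harvest ox".
Inside "harbor river harvest ox": head "ox" (specifically "river harvest ox"), modifier "harbor".
Inside "river harvest ox": head "ox" (specifically "harvest ox"), modifier "river".
Inside "harvest ox": head "ox", modifier "harvest".
Inside "island fisher": head "fisher", modifier "island".
Assembled: [[harbor [river [harvest ox]]] [island fisher]].

[[harbor [river [harvest ox]]] [island fisher]]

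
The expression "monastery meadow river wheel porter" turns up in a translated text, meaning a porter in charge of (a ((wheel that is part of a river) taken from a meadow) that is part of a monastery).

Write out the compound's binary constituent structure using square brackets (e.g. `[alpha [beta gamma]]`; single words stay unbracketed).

Overall it is a kind of porter; the modifier is "monastery meadow river wheel".
Within "monastery meadow river wheel", the head is "wheel" (specifically "meadow river wheel") and the modifier is "monastery".
Within "meadow river wheel", the head is "wheel" (specifically "river wheel") and the modifier is "meadow".
Within "river wheel", the head is "wheel" and the modifier is "river".
Assembled: [[monastery [meadow [river wheel]]] porter].

[[monastery [meadow [river wheel]]] porter]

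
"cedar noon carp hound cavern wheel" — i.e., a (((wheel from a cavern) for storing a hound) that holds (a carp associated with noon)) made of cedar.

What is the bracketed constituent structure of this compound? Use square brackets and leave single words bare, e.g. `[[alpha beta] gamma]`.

[cedar [[noon carp] [hound [cavern wheel]]]]

At the top level: head "wheel" (specifically "noon carp hound cavern wheel"); modifier "cedar".
Inside "noon carp hound cavern wheel": head "wheel" (specifically "hound cavern wheel"), modifier "noon carp".
Inside "noon carp": head "carp", modifier "noon".
Inside "hound cavern wheel": head "wheel" (specifically "cavern wheel"), modifier "hound".
Inside "cavern wheel": head "wheel", modifier "cavern".
Putting it together: [cedar [[noon carp] [hound [cavern wheel]]]].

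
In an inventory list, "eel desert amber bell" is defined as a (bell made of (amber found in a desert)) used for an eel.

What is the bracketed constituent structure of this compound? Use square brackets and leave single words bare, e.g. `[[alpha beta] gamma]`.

[eel [[desert amber] bell]]

Overall it is a kind of bell (specifically "desert amber bell"); the modifier is "eel".
Within "desert amber bell", the head is "bell" and the modifier is "desert amber".
Within "desert amber", the head is "amber" and the modifier is "desert".
Assembled: [eel [[desert amber] bell]].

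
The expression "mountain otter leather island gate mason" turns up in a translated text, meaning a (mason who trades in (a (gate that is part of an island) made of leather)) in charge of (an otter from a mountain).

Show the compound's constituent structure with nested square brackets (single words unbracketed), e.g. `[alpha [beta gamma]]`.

[[mountain otter] [[leather [island gate]] mason]]

Whole compound: head "mason" (specifically "leather island gate mason"), modifier "mountain otter".
Within "mountain otter", the head is "otter" and the modifier is "mountain".
Within "leather island gate mason", the head is "mason" and the modifier is "leather island gate".
Within "leather island gate", the head is "gate" (specifically "island gate") and the modifier is "leather".
Within "island gate", the head is "gate" and the modifier is "island".
Putting it together: [[mountain otter] [[leather [island gate]] mason]].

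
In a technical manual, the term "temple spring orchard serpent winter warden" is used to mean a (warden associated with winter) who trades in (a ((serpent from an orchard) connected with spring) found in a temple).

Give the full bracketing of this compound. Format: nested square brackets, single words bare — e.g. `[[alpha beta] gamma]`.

[[temple [spring [orchard serpent]]] [winter warden]]

The outermost head in the paraphrase is "warden" (specifically "winter warden"), modified by "temple spring orchard serpent".
Within "temple spring orchard serpent", the head is "serpent" (specifically "spring orchard serpent") and the modifier is "temple".
Within "spring orchard serpent", the head is "serpent" (specifically "orchard serpent") and the modifier is "spring".
Within "orchard serpent", the head is "serpent" and the modifier is "orchard".
Within "winter warden", the head is "warden" and the modifier is "winter".
Assembled: [[temple [spring [orchard serpent]]] [winter warden]].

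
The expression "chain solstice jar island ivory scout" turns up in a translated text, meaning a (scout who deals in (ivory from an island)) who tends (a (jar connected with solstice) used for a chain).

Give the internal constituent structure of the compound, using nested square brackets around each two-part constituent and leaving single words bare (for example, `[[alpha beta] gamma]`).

Overall it is a kind of scout (specifically "island ivory scout"); the modifier is "chain solstice jar".
Within "chain solstice jar", the head is "jar" (specifically "solstice jar") and the modifier is "chain".
Within "solstice jar", the head is "jar" and the modifier is "solstice".
Within "island ivory scout", the head is "scout" and the modifier is "island ivory".
Within "island ivory", the head is "ivory" and the modifier is "island".
So the structure is [[chain [solstice jar]] [[island ivory] scout]].

[[chain [solstice jar]] [[island ivory] scout]]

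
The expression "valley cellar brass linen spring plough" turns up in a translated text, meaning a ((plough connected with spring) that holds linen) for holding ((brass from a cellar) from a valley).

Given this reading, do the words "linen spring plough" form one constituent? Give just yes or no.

yes

The paraphrase groups the words so that "linen spring plough" is one unit: it corresponds to a single parenthesized sub-phrase.
The full structure is [[valley [cellar brass]] [linen [spring plough]]], in which [linen spring plough] is a constituent.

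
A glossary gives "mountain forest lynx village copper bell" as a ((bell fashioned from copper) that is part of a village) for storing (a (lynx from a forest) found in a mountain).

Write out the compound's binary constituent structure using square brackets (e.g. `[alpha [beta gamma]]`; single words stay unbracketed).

[[mountain [forest lynx]] [village [copper bell]]]

Overall it is a kind of bell (specifically "village copper bell"); the modifier is "mountain forest lynx".
Inside "mountain forest lynx": head "lynx" (specifically "forest lynx"), modifier "mountain".
Inside "forest lynx": head "lynx", modifier "forest".
Inside "village copper bell": head "bell" (specifically "copper bell"), modifier "village".
Inside "copper bell": head "bell", modifier "copper".
So the structure is [[mountain [forest lynx]] [village [copper bell]]].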